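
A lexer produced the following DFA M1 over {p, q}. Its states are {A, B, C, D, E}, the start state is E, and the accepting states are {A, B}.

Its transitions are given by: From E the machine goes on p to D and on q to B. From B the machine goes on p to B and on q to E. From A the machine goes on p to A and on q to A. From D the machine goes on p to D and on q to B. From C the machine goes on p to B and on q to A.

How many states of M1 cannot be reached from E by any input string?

2

Starting at E and following transitions, the reachable set is {B, D, E}. That leaves A, C unreachable — 2 in total.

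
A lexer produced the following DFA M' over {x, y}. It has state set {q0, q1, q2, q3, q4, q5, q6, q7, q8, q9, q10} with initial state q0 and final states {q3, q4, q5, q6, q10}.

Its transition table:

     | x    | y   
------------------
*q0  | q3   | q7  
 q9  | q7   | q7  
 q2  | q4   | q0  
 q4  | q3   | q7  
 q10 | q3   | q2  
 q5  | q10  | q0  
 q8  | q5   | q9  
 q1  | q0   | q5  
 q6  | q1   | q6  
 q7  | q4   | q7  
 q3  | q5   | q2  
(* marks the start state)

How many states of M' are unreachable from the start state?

4

No path from q0 leads to q1, q6, q8, q9; the other 7 states are all reachable.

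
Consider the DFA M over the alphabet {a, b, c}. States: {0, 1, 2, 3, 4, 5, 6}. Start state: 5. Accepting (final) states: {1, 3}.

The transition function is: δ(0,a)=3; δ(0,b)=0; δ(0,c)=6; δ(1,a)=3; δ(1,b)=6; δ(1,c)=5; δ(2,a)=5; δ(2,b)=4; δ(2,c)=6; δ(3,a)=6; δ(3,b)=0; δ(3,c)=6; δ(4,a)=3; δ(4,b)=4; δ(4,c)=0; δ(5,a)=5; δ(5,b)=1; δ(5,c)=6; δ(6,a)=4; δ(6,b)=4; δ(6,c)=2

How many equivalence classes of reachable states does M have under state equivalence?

P0 = {1,3} | {0,2,4,5,6}.
On input a, block {1,3} splits into {1} and {3}.
Refine {0,2,4,5,6} on symbol a: members go to different blocks, giving {2,5,6} and {0,4}.
Refine {2,5,6} on symbol a: members go to different blocks, giving {2,5} and {6}.
Refine {2,5} on symbol b: members go to different blocks, giving {2} and {5}.
Refine {0,4} on symbol c: members go to different blocks, giving {0} and {4}.
No further refinement is possible. Final partition (7 blocks): {1} | {2} | {3} | {0} | {6} | {5} | {4}.

7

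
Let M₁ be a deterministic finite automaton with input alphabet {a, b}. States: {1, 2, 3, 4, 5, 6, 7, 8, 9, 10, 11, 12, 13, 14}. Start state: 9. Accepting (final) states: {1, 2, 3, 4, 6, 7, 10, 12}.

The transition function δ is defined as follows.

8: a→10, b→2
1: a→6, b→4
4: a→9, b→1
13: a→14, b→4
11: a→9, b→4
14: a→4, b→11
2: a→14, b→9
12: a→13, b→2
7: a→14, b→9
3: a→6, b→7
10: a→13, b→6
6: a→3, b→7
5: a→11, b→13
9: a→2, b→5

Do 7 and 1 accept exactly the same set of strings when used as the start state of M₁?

First remove the unreachable states {8,10,12}; 11 states remain.
P0 = {1,2,3,4,6,7} | {5,9,11,13,14}.
Split {1,2,3,4,6,7} by δ(·,a) → {1,3,6} and {2,4,7}.
Refine {5,9,11,13,14} on symbol a: members go to different blocks, giving {5,11,13} and {9,14}.
Split {5,11,13} by δ(·,a) → {11,13} and {5}.
Split {2,4,7} by δ(·,b) → {2,7} and {4}.
On input b, block {1,3,6} splits into {3,6} and {1}.
On input a, block {9,14} splits into {9} and {14}.
On input a, block {11,13} splits into {11} and {13}.
The partition is now stable with 9 blocks: {3,6} | {11} | {2,7} | {9} | {5} | {4} | {1} | {14} | {13}.
7 and 1 end up in different blocks, so they are distinguishable. For instance, the string 'a' is accepted from only 1.

No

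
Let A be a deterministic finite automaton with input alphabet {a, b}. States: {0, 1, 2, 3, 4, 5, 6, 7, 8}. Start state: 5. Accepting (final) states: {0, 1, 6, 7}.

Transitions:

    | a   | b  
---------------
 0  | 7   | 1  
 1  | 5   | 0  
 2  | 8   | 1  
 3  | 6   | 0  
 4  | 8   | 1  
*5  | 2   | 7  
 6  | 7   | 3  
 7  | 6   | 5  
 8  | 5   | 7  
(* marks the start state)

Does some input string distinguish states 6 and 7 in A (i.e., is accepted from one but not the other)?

First remove the unreachable states {4}; 8 states remain.
Start with accepting vs non-accepting: {0,1,6,7} | {2,3,5,8}.
Refine {0,1,6,7} on symbol a: members go to different blocks, giving {0,6,7} and {1}.
On input b, block {0,6,7} splits into {6,7} and {0}.
Split {2,3,5,8} by δ(·,a) → {2,5,8} and {3}.
Split {6,7} by δ(·,b) → {6} and {7}.
Split {2,5,8} by δ(·,b) → {5,8} and {2}.
Refine {5,8} on symbol a: members go to different blocks, giving {5} and {8}.
The partition is now stable with 8 blocks: {6} | {5} | {1} | {0} | {3} | {7} | {2} | {8}.
6 and 7 end up in different blocks, so they are distinguishable. For instance, the string 'ba' is accepted from only 6.

Yes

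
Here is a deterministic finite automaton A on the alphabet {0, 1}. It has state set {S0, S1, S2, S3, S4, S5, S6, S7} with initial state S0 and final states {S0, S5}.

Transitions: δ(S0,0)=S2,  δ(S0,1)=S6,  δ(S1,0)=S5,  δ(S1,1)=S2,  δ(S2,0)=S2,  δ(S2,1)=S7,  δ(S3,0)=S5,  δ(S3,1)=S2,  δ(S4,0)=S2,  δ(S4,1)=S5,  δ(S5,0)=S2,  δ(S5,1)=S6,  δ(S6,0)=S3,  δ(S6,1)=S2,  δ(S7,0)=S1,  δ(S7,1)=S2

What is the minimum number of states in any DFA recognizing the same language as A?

4

First remove the unreachable states {S4}; 7 states remain.
P0 = {S0,S5} | {S1,S2,S3,S6,S7}.
Refine {S1,S2,S3,S6,S7} on symbol 0: members go to different blocks, giving {S2,S6,S7} and {S1,S3}.
Split {S2,S6,S7} by δ(·,0) → {S6,S7} and {S2}.
The partition is now stable with 4 blocks: {S0,S5} | {S6,S7} | {S1,S3} | {S2}.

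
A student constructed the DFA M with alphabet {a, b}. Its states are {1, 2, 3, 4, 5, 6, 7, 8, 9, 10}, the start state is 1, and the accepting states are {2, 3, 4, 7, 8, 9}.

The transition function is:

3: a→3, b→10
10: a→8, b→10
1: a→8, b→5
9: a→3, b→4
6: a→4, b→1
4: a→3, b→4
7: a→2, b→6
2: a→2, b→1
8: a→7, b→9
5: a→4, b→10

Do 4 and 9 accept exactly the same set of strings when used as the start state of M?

Yes

Start with accepting vs non-accepting: {2,3,4,7,8,9} | {1,5,6,10}.
Split {2,3,4,7,8,9} by δ(·,b) → {2,3,7} and {4,8,9}.
The partition is now stable with 3 blocks: {2,3,7} | {1,5,6,10} | {4,8,9}.
4 and 9 lie in the same block of the stable partition, so they are equivalent — no string distinguishes them.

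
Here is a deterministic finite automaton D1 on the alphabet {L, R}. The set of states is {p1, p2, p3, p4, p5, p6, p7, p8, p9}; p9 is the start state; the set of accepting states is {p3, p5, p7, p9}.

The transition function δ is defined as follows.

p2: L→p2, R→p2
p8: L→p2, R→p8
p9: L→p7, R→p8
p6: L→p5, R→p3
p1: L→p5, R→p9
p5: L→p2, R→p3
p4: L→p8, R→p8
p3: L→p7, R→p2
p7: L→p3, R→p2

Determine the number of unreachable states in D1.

No path from p9 leads to p1, p4, p5, p6; the other 5 states are all reachable.

4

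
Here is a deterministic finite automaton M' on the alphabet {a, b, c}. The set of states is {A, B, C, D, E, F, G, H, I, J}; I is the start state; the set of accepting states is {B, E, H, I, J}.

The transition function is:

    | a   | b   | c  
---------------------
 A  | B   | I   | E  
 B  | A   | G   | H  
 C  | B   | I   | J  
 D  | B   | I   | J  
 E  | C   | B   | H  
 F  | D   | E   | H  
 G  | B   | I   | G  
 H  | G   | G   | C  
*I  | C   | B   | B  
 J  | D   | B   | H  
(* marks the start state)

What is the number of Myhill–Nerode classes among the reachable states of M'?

States {F} cannot be reached from the start state, so discard them.
Initial partition by acceptance: {B,E,H,I,J} | {A,C,D,G}.
On input b, block {B,E,H,I,J} splits into {E,I,J} and {B,H}.
Split {A,C,D,G} by δ(·,c) → {A,C,D} and {G}.
Refine {B,H} on symbol a: members go to different blocks, giving {B} and {H}.
Refine {E,I,J} on symbol c: members go to different blocks, giving {E,J} and {I}.
No further refinement is possible. Final partition (6 blocks): {E,J} | {A,C,D} | {B} | {G} | {H} | {I}.

6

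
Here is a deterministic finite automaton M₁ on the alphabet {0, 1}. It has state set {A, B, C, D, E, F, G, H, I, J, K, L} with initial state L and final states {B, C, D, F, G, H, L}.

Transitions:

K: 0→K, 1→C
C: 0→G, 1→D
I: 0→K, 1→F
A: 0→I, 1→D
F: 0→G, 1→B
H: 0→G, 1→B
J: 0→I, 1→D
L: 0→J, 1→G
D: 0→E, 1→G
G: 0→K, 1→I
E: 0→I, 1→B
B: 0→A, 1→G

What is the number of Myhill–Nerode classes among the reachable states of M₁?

5

States {H} cannot be reached from the start state, so discard them.
Initial partition by acceptance: {B,C,D,F,G,L} | {A,E,I,J,K}.
Refine {B,C,D,F,G,L} on symbol 0: members go to different blocks, giving {B,D,G,L} and {C,F}.
Split {B,D,G,L} by δ(·,1) → {B,D,L} and {G}.
On input 1, block {A,E,I,J,K} splits into {A,E,J} and {I,K}.
No further refinement is possible. Final partition (5 blocks): {B,D,L} | {A,E,J} | {C,F} | {G} | {I,K}.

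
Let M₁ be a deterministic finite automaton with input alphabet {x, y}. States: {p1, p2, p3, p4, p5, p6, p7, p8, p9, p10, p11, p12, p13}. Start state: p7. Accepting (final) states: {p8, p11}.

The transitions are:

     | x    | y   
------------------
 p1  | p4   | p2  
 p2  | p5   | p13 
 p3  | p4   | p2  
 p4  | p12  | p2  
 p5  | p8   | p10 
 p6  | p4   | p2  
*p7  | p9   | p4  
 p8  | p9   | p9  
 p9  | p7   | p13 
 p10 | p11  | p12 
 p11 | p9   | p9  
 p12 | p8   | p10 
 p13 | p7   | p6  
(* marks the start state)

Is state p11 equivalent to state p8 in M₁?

Reachable states from the start: {p2,p4,p5,p6,p7,p8,p9,p10,p11,p12,p13}. Unreachable: {p1,p3} — drop them.
P0 = {p8,p11} | {p2,p4,p5,p6,p7,p9,p10,p12,p13}.
Split {p2,p4,p5,p6,p7,p9,p10,p12,p13} by δ(·,x) → {p2,p4,p6,p7,p9,p13} and {p5,p10,p12}.
On input x, block {p2,p4,p6,p7,p9,p13} splits into {p6,p7,p9,p13} and {p2,p4}.
On input x, block {p6,p7,p9,p13} splits into {p7,p9,p13} and {p6}.
On input y, block {p7,p9,p13} splits into {p7} and {p9} and {p13}.
Refine {p2,p4} on symbol y: members go to different blocks, giving {p2} and {p4}.
No further refinement is possible. Final partition (8 blocks): {p8,p11} | {p7} | {p5,p10,p12} | {p2} | {p6} | {p9} | {p13} | {p4}.
p11 and p8 lie in the same block of the stable partition, so they are equivalent — no string distinguishes them.

Yes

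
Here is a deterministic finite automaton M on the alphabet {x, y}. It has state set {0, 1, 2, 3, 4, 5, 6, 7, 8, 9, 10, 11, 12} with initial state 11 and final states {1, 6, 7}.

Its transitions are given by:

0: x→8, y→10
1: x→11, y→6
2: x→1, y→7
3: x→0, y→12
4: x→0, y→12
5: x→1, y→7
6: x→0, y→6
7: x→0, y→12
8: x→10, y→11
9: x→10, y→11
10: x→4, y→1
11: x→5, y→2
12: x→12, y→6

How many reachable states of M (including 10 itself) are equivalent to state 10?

1

States {3,9} cannot be reached from the start state, so discard them.
Initial partition by acceptance: {1,6,7} | {0,2,4,5,8,10,11,12}.
Refine {1,6,7} on symbol y: members go to different blocks, giving {1,6} and {7}.
Refine {0,2,4,5,8,10,11,12} on symbol x: members go to different blocks, giving {0,4,8,10,11,12} and {2,5}.
Refine {0,4,8,10,11,12} on symbol x: members go to different blocks, giving {0,4,8,10,12} and {11}.
Refine {1,6} on symbol x: members go to different blocks, giving {1} and {6}.
Split {0,4,8,10,12} by δ(·,y) → {0,4} and {8} and {10} and {12}.
Split {0,4} by δ(·,x) → {0} and {4}.
No further refinement is possible. Final partition (10 blocks): {1} | {0} | {7} | {2,5} | {11} | {6} | {8} | {10} | {12} | {4}.
State 10 belongs to the block {10}, which has 1 states.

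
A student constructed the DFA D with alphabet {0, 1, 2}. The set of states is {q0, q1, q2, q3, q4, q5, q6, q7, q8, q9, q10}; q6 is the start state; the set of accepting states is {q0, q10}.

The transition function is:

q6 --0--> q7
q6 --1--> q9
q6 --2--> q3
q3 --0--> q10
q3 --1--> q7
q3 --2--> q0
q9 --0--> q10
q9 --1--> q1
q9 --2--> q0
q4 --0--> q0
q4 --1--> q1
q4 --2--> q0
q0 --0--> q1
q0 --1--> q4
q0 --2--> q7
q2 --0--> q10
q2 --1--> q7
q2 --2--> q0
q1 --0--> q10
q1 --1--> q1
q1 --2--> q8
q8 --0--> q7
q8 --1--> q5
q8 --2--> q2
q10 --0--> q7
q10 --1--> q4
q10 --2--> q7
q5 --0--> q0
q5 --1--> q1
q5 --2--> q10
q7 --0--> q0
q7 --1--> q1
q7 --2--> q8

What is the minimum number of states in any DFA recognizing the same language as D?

4

P0 = {q0,q10} | {q1,q2,q3,q4,q5,q6,q7,q8,q9}.
Refine {q1,q2,q3,q4,q5,q6,q7,q8,q9} on symbol 0: members go to different blocks, giving {q1,q2,q3,q4,q5,q7,q9} and {q6,q8}.
Split {q1,q2,q3,q4,q5,q7,q9} by δ(·,2) → {q2,q3,q4,q5,q9} and {q1,q7}.
No further refinement is possible. Final partition (4 blocks): {q0,q10} | {q2,q3,q4,q5,q9} | {q6,q8} | {q1,q7}.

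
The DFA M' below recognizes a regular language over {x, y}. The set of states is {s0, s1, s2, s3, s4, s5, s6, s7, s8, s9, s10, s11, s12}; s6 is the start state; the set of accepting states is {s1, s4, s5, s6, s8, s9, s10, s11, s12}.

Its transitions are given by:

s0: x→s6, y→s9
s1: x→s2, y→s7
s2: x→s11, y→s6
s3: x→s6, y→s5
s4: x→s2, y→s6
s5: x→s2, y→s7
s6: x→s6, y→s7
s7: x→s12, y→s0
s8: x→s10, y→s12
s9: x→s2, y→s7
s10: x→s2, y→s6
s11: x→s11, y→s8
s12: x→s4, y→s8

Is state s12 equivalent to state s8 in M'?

Reachable states from the start: {s0,s2,s4,s6,s7,s8,s9,s10,s11,s12}. Unreachable: {s1,s3,s5} — drop them.
Initial partition by acceptance: {s4,s6,s8,s9,s10,s11,s12} | {s0,s2,s7}.
On input x, block {s4,s6,s8,s9,s10,s11,s12} splits into {s6,s8,s11,s12} and {s4,s9,s10}.
On input x, block {s6,s8,s11,s12} splits into {s6,s11} and {s8,s12}.
On input y, block {s6,s11} splits into {s6} and {s11}.
On input x, block {s0,s2,s7} splits into {s0} and {s2} and {s7}.
Refine {s4,s9,s10} on symbol y: members go to different blocks, giving {s4,s10} and {s9}.
No further refinement is possible. Final partition (8 blocks): {s6} | {s0} | {s4,s10} | {s8,s12} | {s11} | {s2} | {s7} | {s9}.
s12 and s8 lie in the same block of the stable partition, so they are equivalent — no string distinguishes them.

Yes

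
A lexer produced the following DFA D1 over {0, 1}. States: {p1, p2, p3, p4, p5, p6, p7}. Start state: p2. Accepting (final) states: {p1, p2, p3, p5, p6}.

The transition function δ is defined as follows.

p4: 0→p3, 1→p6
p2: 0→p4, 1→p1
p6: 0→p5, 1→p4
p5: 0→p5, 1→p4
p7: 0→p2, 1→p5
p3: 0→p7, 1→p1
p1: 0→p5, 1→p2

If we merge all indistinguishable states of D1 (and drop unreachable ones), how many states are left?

Every state is reachable, so we keep all 7.
P0 = {p1,p2,p3,p5,p6} | {p4,p7}.
Refine {p1,p2,p3,p5,p6} on symbol 0: members go to different blocks, giving {p1,p5,p6} and {p2,p3}.
Split {p1,p5,p6} by δ(·,1) → {p5,p6} and {p1}.
The partition is now stable with 4 blocks: {p5,p6} | {p4,p7} | {p2,p3} | {p1}.

4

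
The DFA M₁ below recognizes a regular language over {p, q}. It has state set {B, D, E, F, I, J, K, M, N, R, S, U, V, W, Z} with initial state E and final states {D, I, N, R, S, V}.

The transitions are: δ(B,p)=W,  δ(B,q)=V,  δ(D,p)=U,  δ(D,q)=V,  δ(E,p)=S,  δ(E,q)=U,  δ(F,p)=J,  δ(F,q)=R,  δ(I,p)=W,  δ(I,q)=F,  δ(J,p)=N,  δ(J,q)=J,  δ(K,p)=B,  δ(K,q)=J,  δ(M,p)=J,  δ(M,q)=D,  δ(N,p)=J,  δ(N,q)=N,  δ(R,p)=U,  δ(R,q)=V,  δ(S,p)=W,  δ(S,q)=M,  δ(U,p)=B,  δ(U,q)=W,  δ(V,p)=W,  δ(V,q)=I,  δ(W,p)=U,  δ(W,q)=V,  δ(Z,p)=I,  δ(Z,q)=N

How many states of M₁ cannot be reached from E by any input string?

2

No path from E leads to K, Z; the other 13 states are all reachable.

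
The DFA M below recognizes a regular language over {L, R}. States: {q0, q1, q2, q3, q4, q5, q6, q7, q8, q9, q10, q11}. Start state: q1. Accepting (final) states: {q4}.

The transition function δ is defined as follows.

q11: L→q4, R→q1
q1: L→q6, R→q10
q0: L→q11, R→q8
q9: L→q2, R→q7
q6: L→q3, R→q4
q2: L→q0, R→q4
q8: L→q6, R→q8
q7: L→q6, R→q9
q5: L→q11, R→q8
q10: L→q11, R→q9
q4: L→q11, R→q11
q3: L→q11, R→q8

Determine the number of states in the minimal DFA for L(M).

First remove the unreachable states {q5}; 11 states remain.
Initial partition by acceptance: {q4} | {q0,q1,q2,q3,q6,q7,q8,q9,q10,q11}.
Split {q0,q1,q2,q3,q6,q7,q8,q9,q10,q11} by δ(·,L) → {q0,q1,q2,q3,q6,q7,q8,q9,q10} and {q11}.
Refine {q0,q1,q2,q3,q6,q7,q8,q9,q10} on symbol L: members go to different blocks, giving {q1,q2,q6,q7,q8,q9} and {q0,q3,q10}.
Refine {q1,q2,q6,q7,q8,q9} on symbol L: members go to different blocks, giving {q1,q7,q8,q9} and {q2,q6}.
On input R, block {q1,q7,q8,q9} splits into {q7,q8,q9} and {q1}.
Stable partition: {q4} | {q7,q8,q9} | {q11} | {q0,q3,q10} | {q2,q6} | {q1} — 6 equivalence classes.

6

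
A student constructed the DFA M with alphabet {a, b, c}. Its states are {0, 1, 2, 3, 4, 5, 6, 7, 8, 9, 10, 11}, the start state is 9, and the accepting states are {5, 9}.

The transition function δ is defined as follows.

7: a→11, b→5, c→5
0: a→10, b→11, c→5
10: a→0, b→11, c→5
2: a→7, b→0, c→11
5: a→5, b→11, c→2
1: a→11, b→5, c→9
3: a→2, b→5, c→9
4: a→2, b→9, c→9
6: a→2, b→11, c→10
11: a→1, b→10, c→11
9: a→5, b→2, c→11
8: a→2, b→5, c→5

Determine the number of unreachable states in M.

Starting at 9 and following transitions, the reachable set is {0, 1, 2, 5, 7, 9, 10, 11}. That leaves 3, 4, 6, 8 unreachable — 4 in total.

4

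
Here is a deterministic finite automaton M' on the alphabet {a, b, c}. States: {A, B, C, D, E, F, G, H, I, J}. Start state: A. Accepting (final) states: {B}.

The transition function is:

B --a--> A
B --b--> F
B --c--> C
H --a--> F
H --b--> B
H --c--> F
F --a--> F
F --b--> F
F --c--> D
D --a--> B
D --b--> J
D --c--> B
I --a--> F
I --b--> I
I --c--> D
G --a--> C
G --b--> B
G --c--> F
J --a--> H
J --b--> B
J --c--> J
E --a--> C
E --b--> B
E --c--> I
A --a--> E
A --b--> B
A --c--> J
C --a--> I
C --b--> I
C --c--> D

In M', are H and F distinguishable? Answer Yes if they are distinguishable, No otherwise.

States {G} cannot be reached from the start state, so discard them.
Start with accepting vs non-accepting: {B} | {A,C,D,E,F,H,I,J}.
On input a, block {A,C,D,E,F,H,I,J} splits into {A,C,E,F,H,I,J} and {D}.
On input b, block {A,C,E,F,H,I,J} splits into {A,E,H,J} and {C,F,I}.
On input a, block {A,E,H,J} splits into {A,J} and {E,H}.
No further refinement is possible. Final partition (5 blocks): {B} | {A,J} | {D} | {C,F,I} | {E,H}.
H and F end up in different blocks, so they are distinguishable. For instance, the string 'b' is accepted from only H.

Yes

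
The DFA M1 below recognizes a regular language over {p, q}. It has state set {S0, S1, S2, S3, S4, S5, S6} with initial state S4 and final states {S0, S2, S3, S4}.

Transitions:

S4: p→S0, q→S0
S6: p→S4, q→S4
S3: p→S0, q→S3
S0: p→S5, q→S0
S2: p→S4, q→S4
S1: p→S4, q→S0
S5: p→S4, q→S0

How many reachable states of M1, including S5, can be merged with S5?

1

Reachable states from the start: {S0,S4,S5}. Unreachable: {S1,S2,S3,S6} — drop them.
Start with accepting vs non-accepting: {S0,S4} | {S5}.
On input p, block {S0,S4} splits into {S0} and {S4}.
Stable partition: {S0} | {S5} | {S4} — 3 equivalence classes.
The equivalence class containing S5 is {S5}, of size 1.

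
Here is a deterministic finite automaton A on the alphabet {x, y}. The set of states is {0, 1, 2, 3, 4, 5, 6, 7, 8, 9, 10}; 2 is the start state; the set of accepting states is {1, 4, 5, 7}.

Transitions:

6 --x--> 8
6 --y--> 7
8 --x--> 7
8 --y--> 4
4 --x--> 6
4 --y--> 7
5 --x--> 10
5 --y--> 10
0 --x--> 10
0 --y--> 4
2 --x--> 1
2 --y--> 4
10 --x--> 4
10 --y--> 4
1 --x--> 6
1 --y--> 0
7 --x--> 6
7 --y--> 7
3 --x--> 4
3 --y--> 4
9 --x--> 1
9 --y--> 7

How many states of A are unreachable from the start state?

BFS from 2 reaches {0, 1, 2, 4, 6, 7, 8, 10}; the 3 state(s) 3, 5, 9 are never visited.

3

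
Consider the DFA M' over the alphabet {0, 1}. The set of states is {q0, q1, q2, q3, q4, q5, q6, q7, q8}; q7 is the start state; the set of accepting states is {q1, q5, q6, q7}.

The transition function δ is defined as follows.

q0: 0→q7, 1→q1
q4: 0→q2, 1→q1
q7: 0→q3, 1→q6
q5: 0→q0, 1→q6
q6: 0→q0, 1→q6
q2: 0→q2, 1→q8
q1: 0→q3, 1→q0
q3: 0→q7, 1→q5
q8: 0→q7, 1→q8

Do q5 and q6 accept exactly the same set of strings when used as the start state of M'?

Yes

First remove the unreachable states {q2,q4,q8}; 6 states remain.
Initial partition by acceptance: {q1,q5,q6,q7} | {q0,q3}.
Refine {q1,q5,q6,q7} on symbol 1: members go to different blocks, giving {q5,q6,q7} and {q1}.
Refine {q0,q3} on symbol 1: members go to different blocks, giving {q0} and {q3}.
On input 0, block {q5,q6,q7} splits into {q5,q6} and {q7}.
Stable partition: {q5,q6} | {q0} | {q1} | {q3} | {q7} — 5 equivalence classes.
q5 and q6 lie in the same block of the stable partition, so they are equivalent — no string distinguishes them.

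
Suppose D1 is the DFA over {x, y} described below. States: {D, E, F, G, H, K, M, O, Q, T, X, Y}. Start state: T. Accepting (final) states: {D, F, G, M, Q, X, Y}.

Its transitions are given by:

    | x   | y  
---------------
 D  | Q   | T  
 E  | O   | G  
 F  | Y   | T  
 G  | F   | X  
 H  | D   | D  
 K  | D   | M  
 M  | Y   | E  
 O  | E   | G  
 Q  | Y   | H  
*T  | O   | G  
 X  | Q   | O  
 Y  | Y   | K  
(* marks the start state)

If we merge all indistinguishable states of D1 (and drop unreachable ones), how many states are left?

5

All states are reachable from the start state.
Start with accepting vs non-accepting: {D,F,G,M,Q,X,Y} | {E,H,K,O,T}.
Split {D,F,G,M,Q,X,Y} by δ(·,y) → {D,F,M,Q,X,Y} and {G}.
Refine {E,H,K,O,T} on symbol x: members go to different blocks, giving {E,O,T} and {H,K}.
Split {D,F,M,Q,X,Y} by δ(·,y) → {D,F,M,X} and {Q,Y}.
The partition is now stable with 5 blocks: {D,F,M,X} | {E,O,T} | {G} | {H,K} | {Q,Y}.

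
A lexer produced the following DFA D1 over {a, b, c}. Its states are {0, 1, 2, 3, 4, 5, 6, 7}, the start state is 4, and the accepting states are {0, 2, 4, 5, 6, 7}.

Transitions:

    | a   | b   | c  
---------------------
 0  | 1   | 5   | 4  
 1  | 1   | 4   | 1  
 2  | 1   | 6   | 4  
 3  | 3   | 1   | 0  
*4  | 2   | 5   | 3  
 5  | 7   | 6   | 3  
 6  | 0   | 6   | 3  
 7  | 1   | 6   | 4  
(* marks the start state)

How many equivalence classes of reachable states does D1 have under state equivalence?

Start with accepting vs non-accepting: {0,2,4,5,6,7} | {1,3}.
On input a, block {0,2,4,5,6,7} splits into {0,2,7} and {4,5,6}.
Refine {1,3} on symbol b: members go to different blocks, giving {1} and {3}.
Stable partition: {0,2,7} | {1} | {4,5,6} | {3} — 4 equivalence classes.

4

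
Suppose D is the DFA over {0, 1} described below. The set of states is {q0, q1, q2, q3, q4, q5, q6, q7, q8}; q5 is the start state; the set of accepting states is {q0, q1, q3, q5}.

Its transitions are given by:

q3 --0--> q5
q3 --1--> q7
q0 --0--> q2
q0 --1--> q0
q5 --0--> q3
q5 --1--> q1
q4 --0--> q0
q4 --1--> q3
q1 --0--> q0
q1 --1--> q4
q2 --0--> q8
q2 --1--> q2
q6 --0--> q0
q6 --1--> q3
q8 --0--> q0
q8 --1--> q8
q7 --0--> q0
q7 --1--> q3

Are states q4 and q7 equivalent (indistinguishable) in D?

States {q6} cannot be reached from the start state, so discard them.
Initial partition by acceptance: {q0,q1,q3,q5} | {q2,q4,q7,q8}.
On input 0, block {q0,q1,q3,q5} splits into {q1,q3,q5} and {q0}.
Split {q1,q3,q5} by δ(·,0) → {q3,q5} and {q1}.
Split {q3,q5} by δ(·,1) → {q3} and {q5}.
Refine {q2,q4,q7,q8} on symbol 0: members go to different blocks, giving {q4,q7,q8} and {q2}.
Refine {q4,q7,q8} on symbol 1: members go to different blocks, giving {q4,q7} and {q8}.
Stable partition: {q3} | {q4,q7} | {q0} | {q1} | {q5} | {q2} | {q8} — 7 equivalence classes.
q4 and q7 lie in the same block of the stable partition, so they are equivalent — no string distinguishes them.

Yes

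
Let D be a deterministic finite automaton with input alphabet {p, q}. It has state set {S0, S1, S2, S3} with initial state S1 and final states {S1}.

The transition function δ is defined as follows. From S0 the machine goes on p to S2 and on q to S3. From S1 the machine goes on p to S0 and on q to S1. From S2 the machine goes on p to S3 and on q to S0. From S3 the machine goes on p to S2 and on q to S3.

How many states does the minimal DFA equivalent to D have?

All states are reachable from the start state.
P0 = {S1} | {S0,S2,S3}.
Stable partition: {S1} | {S0,S2,S3} — 2 equivalence classes.

2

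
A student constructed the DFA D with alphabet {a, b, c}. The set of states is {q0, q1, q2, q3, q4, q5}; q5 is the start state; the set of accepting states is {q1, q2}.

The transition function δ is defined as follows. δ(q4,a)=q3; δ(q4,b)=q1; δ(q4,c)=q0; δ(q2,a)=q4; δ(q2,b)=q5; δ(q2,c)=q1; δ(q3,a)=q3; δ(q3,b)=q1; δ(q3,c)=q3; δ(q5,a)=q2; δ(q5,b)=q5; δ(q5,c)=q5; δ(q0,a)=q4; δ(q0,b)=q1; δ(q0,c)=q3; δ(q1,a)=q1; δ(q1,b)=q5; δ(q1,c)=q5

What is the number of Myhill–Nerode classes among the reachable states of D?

4

P0 = {q1,q2} | {q0,q3,q4,q5}.
On input a, block {q1,q2} splits into {q1} and {q2}.
Refine {q0,q3,q4,q5} on symbol a: members go to different blocks, giving {q0,q3,q4} and {q5}.
The partition is now stable with 4 blocks: {q1} | {q0,q3,q4} | {q2} | {q5}.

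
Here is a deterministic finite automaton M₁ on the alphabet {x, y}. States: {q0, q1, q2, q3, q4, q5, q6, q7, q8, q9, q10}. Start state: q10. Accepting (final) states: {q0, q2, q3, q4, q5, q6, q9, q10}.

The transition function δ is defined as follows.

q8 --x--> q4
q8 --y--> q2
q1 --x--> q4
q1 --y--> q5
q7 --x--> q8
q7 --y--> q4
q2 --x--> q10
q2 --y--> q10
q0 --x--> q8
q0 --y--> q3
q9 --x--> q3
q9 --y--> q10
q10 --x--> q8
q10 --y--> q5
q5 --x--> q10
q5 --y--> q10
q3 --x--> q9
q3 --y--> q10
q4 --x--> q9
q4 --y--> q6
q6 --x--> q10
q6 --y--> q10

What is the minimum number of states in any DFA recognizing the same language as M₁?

5

First remove the unreachable states {q0,q1,q7}; 8 states remain.
Start with accepting vs non-accepting: {q2,q3,q4,q5,q6,q9,q10} | {q8}.
Split {q2,q3,q4,q5,q6,q9,q10} by δ(·,x) → {q2,q3,q4,q5,q6,q9} and {q10}.
Refine {q2,q3,q4,q5,q6,q9} on symbol x: members go to different blocks, giving {q2,q5,q6} and {q3,q4,q9}.
Split {q3,q4,q9} by δ(·,y) → {q3,q9} and {q4}.
The partition is now stable with 5 blocks: {q2,q5,q6} | {q8} | {q10} | {q3,q9} | {q4}.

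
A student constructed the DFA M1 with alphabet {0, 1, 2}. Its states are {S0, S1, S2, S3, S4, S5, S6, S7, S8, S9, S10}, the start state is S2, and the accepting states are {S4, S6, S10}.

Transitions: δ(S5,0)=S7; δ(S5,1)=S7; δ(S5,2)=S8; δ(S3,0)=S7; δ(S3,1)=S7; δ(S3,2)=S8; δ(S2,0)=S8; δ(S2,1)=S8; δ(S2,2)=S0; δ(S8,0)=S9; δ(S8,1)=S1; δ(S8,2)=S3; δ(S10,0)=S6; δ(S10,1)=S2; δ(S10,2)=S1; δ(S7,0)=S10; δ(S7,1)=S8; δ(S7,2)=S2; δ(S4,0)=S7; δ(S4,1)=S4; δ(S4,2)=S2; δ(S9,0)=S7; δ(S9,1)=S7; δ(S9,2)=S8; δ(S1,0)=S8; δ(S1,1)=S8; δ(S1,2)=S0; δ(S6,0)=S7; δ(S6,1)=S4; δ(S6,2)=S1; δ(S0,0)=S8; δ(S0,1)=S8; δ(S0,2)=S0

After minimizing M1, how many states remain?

First remove the unreachable states {S5}; 10 states remain.
Start with accepting vs non-accepting: {S4,S6,S10} | {S0,S1,S2,S3,S7,S8,S9}.
Refine {S4,S6,S10} on symbol 0: members go to different blocks, giving {S4,S6} and {S10}.
Refine {S0,S1,S2,S3,S7,S8,S9} on symbol 0: members go to different blocks, giving {S0,S1,S2,S3,S8,S9} and {S7}.
Refine {S0,S1,S2,S3,S8,S9} on symbol 0: members go to different blocks, giving {S0,S1,S2,S8} and {S3,S9}.
Refine {S0,S1,S2,S8} on symbol 0: members go to different blocks, giving {S0,S1,S2} and {S8}.
Stable partition: {S4,S6} | {S0,S1,S2} | {S10} | {S7} | {S3,S9} | {S8} — 6 equivalence classes.

6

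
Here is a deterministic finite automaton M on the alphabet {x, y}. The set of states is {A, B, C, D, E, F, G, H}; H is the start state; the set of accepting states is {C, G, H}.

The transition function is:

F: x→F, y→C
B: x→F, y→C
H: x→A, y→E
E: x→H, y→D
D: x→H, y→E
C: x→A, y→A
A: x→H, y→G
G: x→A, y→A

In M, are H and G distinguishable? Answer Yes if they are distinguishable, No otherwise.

First remove the unreachable states {B,C,F}; 5 states remain.
Start with accepting vs non-accepting: {G,H} | {A,D,E}.
On input y, block {A,D,E} splits into {D,E} and {A}.
Refine {G,H} on symbol y: members go to different blocks, giving {G} and {H}.
The partition is now stable with 4 blocks: {G} | {D,E} | {A} | {H}.
H and G end up in different blocks, so they are distinguishable. For instance, the string 'yy' is accepted from only G.

Yes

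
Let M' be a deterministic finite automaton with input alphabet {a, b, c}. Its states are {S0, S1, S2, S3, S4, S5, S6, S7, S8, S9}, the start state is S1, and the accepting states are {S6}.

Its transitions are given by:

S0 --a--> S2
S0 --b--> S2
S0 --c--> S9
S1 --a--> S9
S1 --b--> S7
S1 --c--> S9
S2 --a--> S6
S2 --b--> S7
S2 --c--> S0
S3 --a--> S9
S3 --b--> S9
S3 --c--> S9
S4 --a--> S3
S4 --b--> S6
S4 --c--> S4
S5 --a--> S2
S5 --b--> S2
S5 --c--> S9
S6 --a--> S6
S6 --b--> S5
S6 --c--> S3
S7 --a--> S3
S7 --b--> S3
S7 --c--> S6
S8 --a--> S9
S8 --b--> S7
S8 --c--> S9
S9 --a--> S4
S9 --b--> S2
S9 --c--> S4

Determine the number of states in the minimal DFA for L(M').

8

States {S8} cannot be reached from the start state, so discard them.
P0 = {S6} | {S0,S1,S2,S3,S4,S5,S7,S9}.
On input a, block {S0,S1,S2,S3,S4,S5,S7,S9} splits into {S0,S1,S3,S4,S5,S7,S9} and {S2}.
On input a, block {S0,S1,S3,S4,S5,S7,S9} splits into {S1,S3,S4,S7,S9} and {S0,S5}.
On input b, block {S1,S3,S4,S7,S9} splits into {S1,S3,S7} and {S4} and {S9}.
Refine {S1,S3,S7} on symbol a: members go to different blocks, giving {S1,S3} and {S7}.
Refine {S1,S3} on symbol b: members go to different blocks, giving {S1} and {S3}.
No further refinement is possible. Final partition (8 blocks): {S6} | {S1} | {S2} | {S0,S5} | {S4} | {S9} | {S7} | {S3}.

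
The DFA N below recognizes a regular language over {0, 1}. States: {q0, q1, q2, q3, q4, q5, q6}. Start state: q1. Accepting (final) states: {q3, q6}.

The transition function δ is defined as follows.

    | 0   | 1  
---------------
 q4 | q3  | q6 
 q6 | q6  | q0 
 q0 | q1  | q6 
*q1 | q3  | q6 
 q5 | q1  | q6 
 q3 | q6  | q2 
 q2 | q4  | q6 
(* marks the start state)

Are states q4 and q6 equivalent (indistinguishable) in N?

States {q5} cannot be reached from the start state, so discard them.
Start with accepting vs non-accepting: {q3,q6} | {q0,q1,q2,q4}.
Split {q0,q1,q2,q4} by δ(·,0) → {q0,q2} and {q1,q4}.
No further refinement is possible. Final partition (3 blocks): {q3,q6} | {q0,q2} | {q1,q4}.
q4 and q6 end up in different blocks, so they are distinguishable. For instance, the string 'ε' is accepted from only q6.

No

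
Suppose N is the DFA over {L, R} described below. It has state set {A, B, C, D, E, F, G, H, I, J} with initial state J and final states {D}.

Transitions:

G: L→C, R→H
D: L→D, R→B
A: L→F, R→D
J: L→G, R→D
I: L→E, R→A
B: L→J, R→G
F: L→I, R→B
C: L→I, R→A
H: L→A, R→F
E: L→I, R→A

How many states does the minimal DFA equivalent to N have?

5

All states are reachable from the start state.
Initial partition by acceptance: {D} | {A,B,C,E,F,G,H,I,J}.
Split {A,B,C,E,F,G,H,I,J} by δ(·,R) → {B,C,E,F,G,H,I} and {A,J}.
On input L, block {B,C,E,F,G,H,I} splits into {C,E,F,G,I} and {B,H}.
Split {C,E,F,G,I} by δ(·,R) → {C,E,I} and {F,G}.
Stable partition: {D} | {C,E,I} | {A,J} | {B,H} | {F,G} — 5 equivalence classes.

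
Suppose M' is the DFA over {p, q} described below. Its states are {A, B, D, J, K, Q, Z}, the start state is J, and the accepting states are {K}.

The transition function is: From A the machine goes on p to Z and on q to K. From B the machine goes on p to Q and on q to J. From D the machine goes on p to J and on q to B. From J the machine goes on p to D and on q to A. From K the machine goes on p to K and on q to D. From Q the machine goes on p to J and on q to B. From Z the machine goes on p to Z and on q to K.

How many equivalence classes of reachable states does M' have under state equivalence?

5

Start with accepting vs non-accepting: {K} | {A,B,D,J,Q,Z}.
Refine {A,B,D,J,Q,Z} on symbol q: members go to different blocks, giving {B,D,J,Q} and {A,Z}.
Split {B,D,J,Q} by δ(·,q) → {B,D,Q} and {J}.
On input p, block {B,D,Q} splits into {D,Q} and {B}.
The partition is now stable with 5 blocks: {K} | {D,Q} | {A,Z} | {J} | {B}.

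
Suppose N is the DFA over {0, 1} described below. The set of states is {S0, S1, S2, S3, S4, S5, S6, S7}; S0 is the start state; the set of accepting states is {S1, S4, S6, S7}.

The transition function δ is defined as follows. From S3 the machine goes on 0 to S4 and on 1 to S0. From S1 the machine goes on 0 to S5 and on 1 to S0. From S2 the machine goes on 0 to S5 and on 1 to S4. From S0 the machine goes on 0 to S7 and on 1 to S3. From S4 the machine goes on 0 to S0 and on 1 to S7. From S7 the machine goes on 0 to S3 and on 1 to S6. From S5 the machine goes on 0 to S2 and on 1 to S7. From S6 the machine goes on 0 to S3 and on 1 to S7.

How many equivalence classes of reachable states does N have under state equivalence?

2

Reachable states from the start: {S0,S3,S4,S6,S7}. Unreachable: {S1,S2,S5} — drop them.
Initial partition by acceptance: {S4,S6,S7} | {S0,S3}.
Stable partition: {S4,S6,S7} | {S0,S3} — 2 equivalence classes.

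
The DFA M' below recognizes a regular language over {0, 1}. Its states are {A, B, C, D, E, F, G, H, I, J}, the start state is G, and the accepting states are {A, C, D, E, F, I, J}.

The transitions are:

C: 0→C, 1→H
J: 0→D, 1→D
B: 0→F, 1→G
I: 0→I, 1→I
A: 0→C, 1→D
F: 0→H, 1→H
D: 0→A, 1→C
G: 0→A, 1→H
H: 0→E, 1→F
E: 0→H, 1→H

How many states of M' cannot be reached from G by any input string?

3

BFS from G reaches {A, C, D, E, F, G, H}; the 3 state(s) B, I, J are never visited.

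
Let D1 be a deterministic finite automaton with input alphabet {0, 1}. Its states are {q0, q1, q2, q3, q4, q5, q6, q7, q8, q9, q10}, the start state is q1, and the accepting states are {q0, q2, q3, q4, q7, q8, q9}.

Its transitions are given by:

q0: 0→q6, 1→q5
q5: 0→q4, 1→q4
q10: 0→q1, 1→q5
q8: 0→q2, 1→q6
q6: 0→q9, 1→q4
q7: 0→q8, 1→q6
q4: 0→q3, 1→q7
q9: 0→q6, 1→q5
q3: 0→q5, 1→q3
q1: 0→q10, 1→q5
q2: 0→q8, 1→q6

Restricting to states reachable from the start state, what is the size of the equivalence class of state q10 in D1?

Reachable states from the start: {q1,q2,q3,q4,q5,q6,q7,q8,q9,q10}. Unreachable: {q0} — drop them.
Start with accepting vs non-accepting: {q2,q3,q4,q7,q8,q9} | {q1,q5,q6,q10}.
Refine {q2,q3,q4,q7,q8,q9} on symbol 0: members go to different blocks, giving {q2,q4,q7,q8} and {q3,q9}.
On input 0, block {q2,q4,q7,q8} splits into {q2,q7,q8} and {q4}.
On input 0, block {q1,q5,q6,q10} splits into {q1,q10} and {q5} and {q6}.
Refine {q3,q9} on symbol 0: members go to different blocks, giving {q3} and {q9}.
The partition is now stable with 7 blocks: {q2,q7,q8} | {q1,q10} | {q3} | {q4} | {q5} | {q6} | {q9}.
The equivalence class containing q10 is {q1,q10}, of size 2.

2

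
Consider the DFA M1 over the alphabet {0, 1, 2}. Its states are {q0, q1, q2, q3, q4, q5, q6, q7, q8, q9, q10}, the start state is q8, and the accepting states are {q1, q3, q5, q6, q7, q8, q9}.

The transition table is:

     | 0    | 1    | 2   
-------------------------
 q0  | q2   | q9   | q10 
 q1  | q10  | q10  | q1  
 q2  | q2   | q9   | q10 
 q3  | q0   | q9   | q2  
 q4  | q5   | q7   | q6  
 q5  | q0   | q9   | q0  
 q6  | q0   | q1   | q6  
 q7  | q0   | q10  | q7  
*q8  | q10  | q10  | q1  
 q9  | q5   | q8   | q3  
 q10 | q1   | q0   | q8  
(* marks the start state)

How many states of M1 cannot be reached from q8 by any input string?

BFS from q8 reaches {q0, q1, q2, q3, q5, q8, q9, q10}; the 3 state(s) q4, q6, q7 are never visited.

3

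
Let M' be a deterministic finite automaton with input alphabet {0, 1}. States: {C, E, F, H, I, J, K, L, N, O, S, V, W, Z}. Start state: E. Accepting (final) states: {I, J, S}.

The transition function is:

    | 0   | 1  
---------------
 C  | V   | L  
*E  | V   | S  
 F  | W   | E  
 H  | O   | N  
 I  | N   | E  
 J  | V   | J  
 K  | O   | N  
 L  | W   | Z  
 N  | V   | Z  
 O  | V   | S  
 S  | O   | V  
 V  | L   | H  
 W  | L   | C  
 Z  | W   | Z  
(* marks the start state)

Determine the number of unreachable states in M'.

4

No path from E leads to F, I, J, K; the other 10 states are all reachable.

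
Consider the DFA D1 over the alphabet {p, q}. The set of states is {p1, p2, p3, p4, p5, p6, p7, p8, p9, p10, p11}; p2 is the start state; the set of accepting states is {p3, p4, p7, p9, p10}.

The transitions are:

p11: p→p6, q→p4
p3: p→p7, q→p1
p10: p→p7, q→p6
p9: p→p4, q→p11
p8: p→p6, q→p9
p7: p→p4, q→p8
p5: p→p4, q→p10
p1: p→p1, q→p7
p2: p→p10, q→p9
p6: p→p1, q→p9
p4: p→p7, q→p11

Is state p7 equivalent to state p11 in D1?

First remove the unreachable states {p3,p5}; 9 states remain.
Initial partition by acceptance: {p4,p7,p9,p10} | {p1,p2,p6,p8,p11}.
On input p, block {p1,p2,p6,p8,p11} splits into {p1,p6,p8,p11} and {p2}.
No further refinement is possible. Final partition (3 blocks): {p4,p7,p9,p10} | {p1,p6,p8,p11} | {p2}.
p7 and p11 end up in different blocks, so they are distinguishable. For instance, the string 'ε' is accepted from only p7.

No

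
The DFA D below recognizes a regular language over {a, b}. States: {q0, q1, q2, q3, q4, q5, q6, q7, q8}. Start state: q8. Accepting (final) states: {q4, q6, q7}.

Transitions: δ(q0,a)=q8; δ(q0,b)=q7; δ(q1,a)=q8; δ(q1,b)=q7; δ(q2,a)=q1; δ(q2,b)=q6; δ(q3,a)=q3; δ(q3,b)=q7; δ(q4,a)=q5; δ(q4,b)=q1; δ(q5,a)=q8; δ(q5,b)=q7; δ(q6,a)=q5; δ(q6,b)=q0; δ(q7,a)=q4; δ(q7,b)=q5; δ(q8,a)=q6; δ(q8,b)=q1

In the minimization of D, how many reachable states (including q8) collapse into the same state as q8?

First remove the unreachable states {q2,q3}; 7 states remain.
Initial partition by acceptance: {q4,q6,q7} | {q0,q1,q5,q8}.
Split {q4,q6,q7} by δ(·,a) → {q4,q6} and {q7}.
On input a, block {q0,q1,q5,q8} splits into {q0,q1,q5} and {q8}.
No further refinement is possible. Final partition (4 blocks): {q4,q6} | {q0,q1,q5} | {q7} | {q8}.
The equivalence class containing q8 is {q8}, of size 1.

1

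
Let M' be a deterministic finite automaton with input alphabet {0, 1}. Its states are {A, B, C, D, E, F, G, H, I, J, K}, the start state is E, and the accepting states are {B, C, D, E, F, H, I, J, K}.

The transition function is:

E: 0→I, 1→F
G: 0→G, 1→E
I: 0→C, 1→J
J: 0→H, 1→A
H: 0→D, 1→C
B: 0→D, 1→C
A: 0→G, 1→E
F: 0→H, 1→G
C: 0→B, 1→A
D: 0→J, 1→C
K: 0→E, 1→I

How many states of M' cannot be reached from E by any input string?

1

No path from E leads to K; the other 10 states are all reachable.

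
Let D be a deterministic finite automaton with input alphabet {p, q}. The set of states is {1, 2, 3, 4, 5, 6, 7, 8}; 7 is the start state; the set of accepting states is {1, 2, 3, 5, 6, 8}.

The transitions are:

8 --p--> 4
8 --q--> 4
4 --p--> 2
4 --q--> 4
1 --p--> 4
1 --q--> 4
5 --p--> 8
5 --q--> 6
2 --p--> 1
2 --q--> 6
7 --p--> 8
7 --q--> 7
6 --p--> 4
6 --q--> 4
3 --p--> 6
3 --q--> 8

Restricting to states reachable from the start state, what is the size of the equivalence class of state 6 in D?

3

First remove the unreachable states {3,5}; 6 states remain.
Start with accepting vs non-accepting: {1,2,6,8} | {4,7}.
Refine {1,2,6,8} on symbol p: members go to different blocks, giving {1,6,8} and {2}.
Split {4,7} by δ(·,p) → {4} and {7}.
Stable partition: {1,6,8} | {4} | {2} | {7} — 4 equivalence classes.
The equivalence class containing 6 is {1,6,8}, of size 3.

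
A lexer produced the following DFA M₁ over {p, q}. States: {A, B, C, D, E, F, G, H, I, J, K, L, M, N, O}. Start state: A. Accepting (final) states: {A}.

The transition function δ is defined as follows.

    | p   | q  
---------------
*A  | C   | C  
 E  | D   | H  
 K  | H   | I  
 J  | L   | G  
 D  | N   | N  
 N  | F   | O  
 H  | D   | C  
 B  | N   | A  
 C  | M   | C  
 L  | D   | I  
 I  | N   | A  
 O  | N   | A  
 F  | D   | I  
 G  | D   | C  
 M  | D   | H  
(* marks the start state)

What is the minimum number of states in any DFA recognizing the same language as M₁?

First remove the unreachable states {B,E,G,J,K,L}; 9 states remain.
P0 = {A} | {C,D,F,H,I,M,N,O}.
Split {C,D,F,H,I,M,N,O} by δ(·,q) → {C,D,F,H,M,N} and {I,O}.
Refine {C,D,F,H,M,N} on symbol q: members go to different blocks, giving {C,D,H,M} and {F,N}.
On input p, block {C,D,H,M} splits into {C,H,M} and {D}.
Split {C,H,M} by δ(·,p) → {H,M} and {C}.
Split {H,M} by δ(·,q) → {H} and {M}.
Split {F,N} by δ(·,p) → {F} and {N}.
Stable partition: {A} | {H} | {I,O} | {F} | {D} | {C} | {M} | {N} — 8 equivalence classes.

8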